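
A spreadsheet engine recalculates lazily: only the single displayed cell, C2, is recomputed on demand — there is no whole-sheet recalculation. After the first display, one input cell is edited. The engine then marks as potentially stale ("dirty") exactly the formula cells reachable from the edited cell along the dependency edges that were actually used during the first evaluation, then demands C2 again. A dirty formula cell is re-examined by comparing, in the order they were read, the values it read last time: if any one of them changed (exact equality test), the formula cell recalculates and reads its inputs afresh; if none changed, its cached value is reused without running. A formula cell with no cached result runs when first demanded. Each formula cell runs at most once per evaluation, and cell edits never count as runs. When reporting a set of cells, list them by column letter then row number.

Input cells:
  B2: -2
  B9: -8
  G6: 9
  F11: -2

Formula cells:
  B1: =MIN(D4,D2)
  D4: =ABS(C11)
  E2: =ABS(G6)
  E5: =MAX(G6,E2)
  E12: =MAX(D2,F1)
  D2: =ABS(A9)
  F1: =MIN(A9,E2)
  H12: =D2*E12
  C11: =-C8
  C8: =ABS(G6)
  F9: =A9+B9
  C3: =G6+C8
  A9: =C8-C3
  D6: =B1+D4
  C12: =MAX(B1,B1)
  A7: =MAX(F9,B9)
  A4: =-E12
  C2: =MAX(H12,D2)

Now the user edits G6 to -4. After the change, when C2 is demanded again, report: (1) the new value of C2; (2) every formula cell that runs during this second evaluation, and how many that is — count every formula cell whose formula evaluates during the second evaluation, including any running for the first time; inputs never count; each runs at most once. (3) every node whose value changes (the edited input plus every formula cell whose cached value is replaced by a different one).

First evaluation (everything demanded from the output):
  C8 = ABS(9) = 9
  C3 = 9 + 9 = 18
  A9 = 9 - 18 = -9
  D2 = ABS(-9) = 9
  E2 = ABS(9) = 9
  F1 = MIN(-9, 9) = -9
  E12 = MAX(9, -9) = 9
  H12 = 9 * 9 = 81
  C2 = MAX(81, 9) = 81

Propagation after the edit:
  C8: runs — G6 9->-4; result 4.
  C3: runs — G6 9->-4; C8 9->4; result 0.
  A9: runs — C8 9->4; C3 18->0; result 4.
  D2: runs — A9 -9->4; result 4.
  E2: runs — G6 9->-4; result 4.
  F1: runs — A9 -9->4; E2 9->4; result 4.
  E12: runs — D2 9->4; F1 -9->4; result 4.
  H12: runs — D2 9->4; E12 9->4; result 16.
  C2: runs — H12 81->16; D2 9->4; result 16.

New value of C2: 16.
Formula cells that run: A9, C2, C3, C8, D2, E2, E12, F1, H12 — 9 in total.
Values that change: A9, C2, C3, C8, D2, E2, E12, F1, G6, H12.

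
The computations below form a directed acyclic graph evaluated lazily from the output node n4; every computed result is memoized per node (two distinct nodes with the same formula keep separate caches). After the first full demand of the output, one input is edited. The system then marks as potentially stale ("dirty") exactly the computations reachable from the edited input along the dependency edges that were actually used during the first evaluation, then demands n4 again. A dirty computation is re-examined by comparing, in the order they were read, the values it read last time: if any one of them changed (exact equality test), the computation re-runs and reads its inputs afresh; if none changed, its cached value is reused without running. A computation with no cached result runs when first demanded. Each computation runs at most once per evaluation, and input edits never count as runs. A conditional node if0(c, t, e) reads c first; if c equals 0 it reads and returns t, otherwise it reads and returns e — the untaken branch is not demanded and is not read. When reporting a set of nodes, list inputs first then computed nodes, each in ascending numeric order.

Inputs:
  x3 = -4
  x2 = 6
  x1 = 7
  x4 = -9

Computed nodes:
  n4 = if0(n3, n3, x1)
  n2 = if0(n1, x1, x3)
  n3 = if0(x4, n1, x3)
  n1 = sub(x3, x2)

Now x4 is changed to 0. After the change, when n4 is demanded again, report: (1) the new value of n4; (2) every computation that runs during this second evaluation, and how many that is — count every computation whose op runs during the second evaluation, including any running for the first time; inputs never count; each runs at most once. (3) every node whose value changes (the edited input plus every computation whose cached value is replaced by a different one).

Demanding n4 again yields 7.
3 computations run: n1, n3, n4.
The nodes whose values change: x4, n3.
Note the branch switch — n1 had no cache and runs now for the first time.

First demand of the output computes:
  n3 = if0(x4=-9 -> else branch x3) = -4
  n4 = if0(n3=-4 -> else branch x1) = 7

After the edit, cleaning proceeds:
  n1: had never run; runs now, result -10.
  n3: a read changed (x4 -9->0) — executes, giving -10.
  n4: a read changed (n3 -4->-10) — executes, giving 7 — identical to its old value.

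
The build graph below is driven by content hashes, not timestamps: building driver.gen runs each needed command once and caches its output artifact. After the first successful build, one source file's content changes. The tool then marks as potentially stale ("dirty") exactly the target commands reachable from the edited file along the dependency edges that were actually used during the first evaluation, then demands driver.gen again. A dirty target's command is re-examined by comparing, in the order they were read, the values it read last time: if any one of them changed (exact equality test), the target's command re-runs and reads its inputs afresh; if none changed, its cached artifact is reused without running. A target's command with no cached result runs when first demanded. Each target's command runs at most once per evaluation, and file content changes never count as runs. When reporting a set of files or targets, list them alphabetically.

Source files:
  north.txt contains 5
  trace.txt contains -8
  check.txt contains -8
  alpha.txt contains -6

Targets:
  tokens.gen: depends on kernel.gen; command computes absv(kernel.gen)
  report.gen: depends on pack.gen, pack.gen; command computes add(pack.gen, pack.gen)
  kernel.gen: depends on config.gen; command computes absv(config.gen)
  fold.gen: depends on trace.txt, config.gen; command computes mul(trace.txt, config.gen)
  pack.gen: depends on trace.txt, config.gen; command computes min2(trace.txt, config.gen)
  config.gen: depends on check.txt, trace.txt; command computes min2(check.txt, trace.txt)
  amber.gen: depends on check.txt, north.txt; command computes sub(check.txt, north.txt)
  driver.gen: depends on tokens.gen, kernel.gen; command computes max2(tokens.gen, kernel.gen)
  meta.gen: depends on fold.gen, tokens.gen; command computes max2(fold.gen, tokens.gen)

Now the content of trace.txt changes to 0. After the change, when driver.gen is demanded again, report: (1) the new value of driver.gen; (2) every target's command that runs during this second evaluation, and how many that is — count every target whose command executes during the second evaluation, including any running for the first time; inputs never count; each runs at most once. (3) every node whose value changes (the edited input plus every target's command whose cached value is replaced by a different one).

driver.gen now evaluates to 8.
Run set: config.gen (1 run).
Changed values: trace.txt.
The important point: config.gen recomputes to an identical value, and the output ends up unchanged.

Initial pass — values computed on the first demand:
  config.gen = min2(-8, -8) = -8
  kernel.gen = absv(-8) = 8
  tokens.gen = absv(8) = 8
  driver.gen = max2(8, 8) = 8

Second demand — change propagation:
  config.gen: re-runs because trace.txt -8->0; new result -8 (unchanged).
  kernel.gen: re-examined; everything it read last time is the same (config.gen unchanged) — cache 8 kept, no run.
  tokens.gen: re-examined; everything it read last time is the same (kernel.gen unchanged) — cache 8 kept, no run.
  driver.gen: re-examined; everything it read last time is the same (tokens.gen unchanged, kernel.gen unchanged) — cache 8 kept, no run.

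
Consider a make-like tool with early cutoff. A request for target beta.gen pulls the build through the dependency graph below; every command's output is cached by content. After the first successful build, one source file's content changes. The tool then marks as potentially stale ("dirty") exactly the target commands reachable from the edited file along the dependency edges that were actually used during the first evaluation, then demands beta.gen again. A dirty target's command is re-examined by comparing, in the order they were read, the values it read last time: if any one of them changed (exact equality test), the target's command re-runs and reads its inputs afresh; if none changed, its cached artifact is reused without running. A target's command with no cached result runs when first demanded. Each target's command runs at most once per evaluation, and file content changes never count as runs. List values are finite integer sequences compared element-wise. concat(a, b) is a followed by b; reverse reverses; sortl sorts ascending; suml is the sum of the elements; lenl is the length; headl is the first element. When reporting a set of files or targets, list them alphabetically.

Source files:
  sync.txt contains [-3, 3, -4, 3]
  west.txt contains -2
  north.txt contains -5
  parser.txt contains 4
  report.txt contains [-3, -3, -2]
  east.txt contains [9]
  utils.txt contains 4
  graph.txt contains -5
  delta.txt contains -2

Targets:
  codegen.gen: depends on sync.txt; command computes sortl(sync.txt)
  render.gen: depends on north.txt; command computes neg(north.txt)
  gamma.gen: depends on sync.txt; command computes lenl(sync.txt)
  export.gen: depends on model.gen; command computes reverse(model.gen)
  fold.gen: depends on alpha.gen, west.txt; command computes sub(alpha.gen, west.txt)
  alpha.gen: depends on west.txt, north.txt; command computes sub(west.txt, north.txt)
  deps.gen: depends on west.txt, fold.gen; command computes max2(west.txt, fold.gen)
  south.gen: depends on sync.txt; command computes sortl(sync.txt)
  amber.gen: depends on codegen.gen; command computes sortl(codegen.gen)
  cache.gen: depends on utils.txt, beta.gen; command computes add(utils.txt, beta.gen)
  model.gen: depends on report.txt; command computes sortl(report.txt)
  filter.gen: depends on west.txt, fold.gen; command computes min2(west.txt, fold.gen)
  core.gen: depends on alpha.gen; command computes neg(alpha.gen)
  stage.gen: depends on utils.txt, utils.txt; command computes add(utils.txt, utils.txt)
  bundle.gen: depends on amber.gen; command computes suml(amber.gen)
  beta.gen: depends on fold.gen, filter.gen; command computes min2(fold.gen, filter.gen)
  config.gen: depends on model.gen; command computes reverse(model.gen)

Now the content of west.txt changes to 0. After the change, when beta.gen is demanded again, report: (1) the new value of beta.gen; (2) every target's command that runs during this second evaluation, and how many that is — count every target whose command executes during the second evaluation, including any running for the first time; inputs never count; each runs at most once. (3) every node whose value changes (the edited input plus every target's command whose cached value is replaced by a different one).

Demanding beta.gen again yields 0.
4 target commands run: alpha.gen, beta.gen, filter.gen, fold.gen.
The nodes whose values change: alpha.gen, beta.gen, filter.gen, west.txt.

First demand of the output computes:
  alpha.gen = sub(-2, -5) = 3
  fold.gen = sub(3, -2) = 5
  filter.gen = min2(-2, 5) = -2
  beta.gen = min2(5, -2) = -2

After the edit, cleaning proceeds:
  alpha.gen: a read changed (west.txt -2->0) — executes, giving 5.
  fold.gen: a read changed (alpha.gen 3->5; west.txt -2->0) — executes, giving 5 — identical to its old value.
  filter.gen: a read changed (west.txt -2->0) — executes, giving 0.
  beta.gen: a read changed (filter.gen -2->0) — executes, giving 0.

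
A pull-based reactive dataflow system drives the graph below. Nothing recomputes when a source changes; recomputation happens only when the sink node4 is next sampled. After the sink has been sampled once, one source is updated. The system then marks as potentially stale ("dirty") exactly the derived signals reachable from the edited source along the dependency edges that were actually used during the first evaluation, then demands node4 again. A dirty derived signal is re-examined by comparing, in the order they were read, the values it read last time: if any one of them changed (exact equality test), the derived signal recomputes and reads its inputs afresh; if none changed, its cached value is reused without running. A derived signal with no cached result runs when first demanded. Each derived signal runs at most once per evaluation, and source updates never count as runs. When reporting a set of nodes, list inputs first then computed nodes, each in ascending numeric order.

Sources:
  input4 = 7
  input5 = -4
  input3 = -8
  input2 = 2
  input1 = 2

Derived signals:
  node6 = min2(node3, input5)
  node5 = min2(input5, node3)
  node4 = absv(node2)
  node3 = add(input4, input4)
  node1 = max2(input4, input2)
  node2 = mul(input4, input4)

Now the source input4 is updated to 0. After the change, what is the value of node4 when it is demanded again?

New value of node4: 0.

First evaluation (everything demanded from the output):
  node2 = mul(7, 7) = 49
  node4 = absv(49) = 49

Propagation after the edit:
  node2: runs — input4 7->0; input4 7->0; result 0.
  node4: runs — node2 49->0; result 0.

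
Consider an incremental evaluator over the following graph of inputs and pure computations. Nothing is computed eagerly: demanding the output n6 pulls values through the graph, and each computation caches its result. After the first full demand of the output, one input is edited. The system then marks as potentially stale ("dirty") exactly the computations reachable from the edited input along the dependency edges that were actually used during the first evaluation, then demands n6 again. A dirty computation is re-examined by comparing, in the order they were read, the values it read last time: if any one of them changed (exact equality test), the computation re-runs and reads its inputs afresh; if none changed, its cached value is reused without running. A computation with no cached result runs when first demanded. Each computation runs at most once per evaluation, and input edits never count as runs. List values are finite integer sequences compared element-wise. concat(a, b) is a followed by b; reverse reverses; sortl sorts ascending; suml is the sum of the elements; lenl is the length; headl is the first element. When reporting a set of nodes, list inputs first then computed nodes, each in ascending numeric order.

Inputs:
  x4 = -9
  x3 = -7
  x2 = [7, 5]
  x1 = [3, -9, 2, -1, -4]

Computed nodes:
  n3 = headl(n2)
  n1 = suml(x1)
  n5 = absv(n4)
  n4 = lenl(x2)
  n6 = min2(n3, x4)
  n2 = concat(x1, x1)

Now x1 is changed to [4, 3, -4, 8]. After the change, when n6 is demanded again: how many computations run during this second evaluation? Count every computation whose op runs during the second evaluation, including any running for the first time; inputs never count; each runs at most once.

Run set: n2, n3, n6 (3 run).

Initial pass — values computed on the first demand:
  n2 = concat([3, -9, 2, -1, -4], [3, -9, 2, -1, -4]) = [3, -9, 2, -1, -4, 3, -9, 2, -1, -4]
  n3 = headl([3, -9, 2, -1, -4, 3, -9, 2, -1, -4]) = 3
  n6 = min2(3, -9) = -9

Second demand — change propagation:
  n2: re-runs because x1 [3, -9, 2, -1, -4]->[4, 3, -4, 8]; x1 [3, -9, 2, -1, -4]->[4, 3, -4, 8]; new result [4, 3, -4, 8, 4, 3, -4, 8].
  n3: re-runs because n2 [3, -9, 2, -1, -4, 3, -9, 2, -1, -4]->[4, 3, -4, 8, 4, 3, -4, 8]; new result 4.
  n6: re-runs because n3 3->4; new result -9 (unchanged).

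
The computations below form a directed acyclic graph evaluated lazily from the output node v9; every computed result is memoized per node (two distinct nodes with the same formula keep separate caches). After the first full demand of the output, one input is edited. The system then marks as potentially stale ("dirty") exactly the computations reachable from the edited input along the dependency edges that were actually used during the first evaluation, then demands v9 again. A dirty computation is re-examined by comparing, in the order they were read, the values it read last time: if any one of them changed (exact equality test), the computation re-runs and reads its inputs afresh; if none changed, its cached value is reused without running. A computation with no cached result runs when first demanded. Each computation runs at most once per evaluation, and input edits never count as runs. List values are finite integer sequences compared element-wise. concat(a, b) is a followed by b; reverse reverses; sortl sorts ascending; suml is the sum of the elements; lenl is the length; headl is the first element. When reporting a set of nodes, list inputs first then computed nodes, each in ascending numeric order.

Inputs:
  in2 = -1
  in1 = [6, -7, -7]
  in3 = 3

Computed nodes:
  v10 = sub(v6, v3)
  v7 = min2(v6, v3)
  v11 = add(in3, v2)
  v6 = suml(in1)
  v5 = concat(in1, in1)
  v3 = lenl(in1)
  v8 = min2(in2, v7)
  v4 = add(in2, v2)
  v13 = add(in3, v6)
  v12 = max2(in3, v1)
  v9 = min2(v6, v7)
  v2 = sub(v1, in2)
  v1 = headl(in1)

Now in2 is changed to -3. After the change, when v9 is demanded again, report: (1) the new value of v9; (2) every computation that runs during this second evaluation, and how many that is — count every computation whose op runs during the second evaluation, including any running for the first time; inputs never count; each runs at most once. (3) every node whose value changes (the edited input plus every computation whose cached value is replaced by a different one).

First demand of the output computes:
  v3 = lenl([6, -7, -7]) = 3
  v6 = suml([6, -7, -7]) = -8
  v7 = min2(-8, 3) = -8
  v9 = min2(-8, -8) = -8

After the edit, cleaning proceeds:
  in2 only reaches undemanded nodes; the second demand re-runs nothing.

Note the shortcut — in2 feeds only undemanded nodes, so no recomputation happens.

Demanding v9 again yields -8.
0 computations run: none.
The nodes whose values change: in2.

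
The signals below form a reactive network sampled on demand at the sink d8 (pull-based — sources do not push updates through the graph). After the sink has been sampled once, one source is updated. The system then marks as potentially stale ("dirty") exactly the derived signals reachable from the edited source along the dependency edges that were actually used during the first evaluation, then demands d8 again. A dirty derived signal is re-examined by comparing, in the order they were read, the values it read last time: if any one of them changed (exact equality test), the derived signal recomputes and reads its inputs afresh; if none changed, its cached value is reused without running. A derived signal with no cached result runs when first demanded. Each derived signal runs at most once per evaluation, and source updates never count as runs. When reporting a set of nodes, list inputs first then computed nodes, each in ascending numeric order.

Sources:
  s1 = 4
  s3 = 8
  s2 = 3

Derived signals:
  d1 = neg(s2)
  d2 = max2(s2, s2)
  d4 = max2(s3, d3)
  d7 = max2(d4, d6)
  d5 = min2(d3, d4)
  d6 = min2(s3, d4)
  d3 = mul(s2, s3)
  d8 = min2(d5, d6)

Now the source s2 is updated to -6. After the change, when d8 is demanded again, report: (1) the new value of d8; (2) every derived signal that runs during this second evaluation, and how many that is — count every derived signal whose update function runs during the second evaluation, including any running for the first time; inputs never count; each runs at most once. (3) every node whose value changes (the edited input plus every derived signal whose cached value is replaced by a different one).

d8 now evaluates to -48.
Run set: d3, d4, d5, d6, d8 (5 run).
Changed values: s2, d3, d4, d5, d8.

Initial pass — values computed on the first demand:
  d3 = mul(3, 8) = 24
  d4 = max2(8, 24) = 24
  d5 = min2(24, 24) = 24
  d6 = min2(8, 24) = 8
  d8 = min2(24, 8) = 8

Second demand — change propagation:
  d3: re-runs because s2 3->-6; new result -48.
  d4: re-runs because d3 24->-48; new result 8.
  d5: re-runs because d3 24->-48; d4 24->8; new result -48.
  d6: re-runs because d4 24->8; new result 8 (unchanged).
  d8: re-runs because d5 24->-48; new result -48.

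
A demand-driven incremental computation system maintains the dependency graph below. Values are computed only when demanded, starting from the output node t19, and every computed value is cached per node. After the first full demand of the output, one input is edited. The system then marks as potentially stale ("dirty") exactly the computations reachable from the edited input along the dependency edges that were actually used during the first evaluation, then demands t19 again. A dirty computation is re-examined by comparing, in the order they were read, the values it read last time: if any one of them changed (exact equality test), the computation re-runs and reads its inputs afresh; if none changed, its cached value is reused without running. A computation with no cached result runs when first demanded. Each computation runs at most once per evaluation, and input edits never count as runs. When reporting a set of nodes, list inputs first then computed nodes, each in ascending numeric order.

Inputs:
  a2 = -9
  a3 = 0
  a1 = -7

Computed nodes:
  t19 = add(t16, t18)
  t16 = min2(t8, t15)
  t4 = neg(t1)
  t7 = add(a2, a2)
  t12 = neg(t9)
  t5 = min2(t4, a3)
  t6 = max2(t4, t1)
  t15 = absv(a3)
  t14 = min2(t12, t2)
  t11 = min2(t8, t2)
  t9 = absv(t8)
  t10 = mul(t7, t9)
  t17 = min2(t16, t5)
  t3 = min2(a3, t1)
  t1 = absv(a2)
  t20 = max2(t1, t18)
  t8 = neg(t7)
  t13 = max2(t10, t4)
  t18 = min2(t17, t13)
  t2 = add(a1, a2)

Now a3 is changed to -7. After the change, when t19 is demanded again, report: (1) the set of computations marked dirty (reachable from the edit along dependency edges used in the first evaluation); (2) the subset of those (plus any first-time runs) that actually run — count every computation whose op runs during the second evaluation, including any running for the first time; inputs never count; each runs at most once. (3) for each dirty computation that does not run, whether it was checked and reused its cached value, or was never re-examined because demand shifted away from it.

Marked dirty: t5, t15, t16, t17, t18, t19.
Computations that run: t5, t15, t16, t17, t19 — 5 in total.
Checked but reused from cache: t18.
Key observation: the cutoff stops propagation at t18 — its inputs' values are unchanged, so it reuses its cache.

First evaluation (everything demanded from the output):
  t1 = absv(-9) = 9
  t4 = neg(9) = -9
  t5 = min2(-9, 0) = -9
  t7 = add(-9, -9) = -18
  t8 = neg(-18) = 18
  t9 = absv(18) = 18
  t10 = mul(-18, 18) = -324
  t13 = max2(-324, -9) = -9
  t15 = absv(0) = 0
  t16 = min2(18, 0) = 0
  t17 = min2(0, -9) = -9
  t18 = min2(-9, -9) = -9
  t19 = add(0, -9) = -9

Propagation after the edit:
  t5: runs — a3 0->-7; result -9 (same value as before).
  t15: runs — a3 0->-7; result 7.
  t16: runs — t15 0->7; result 7.
  t17: runs — t16 0->7; result -9 (same value as before).
  t18: checked — values it read are unchanged (t17 unchanged, t13 unchanged); reused cached -9 without running.
  t19: runs — t16 0->7; result -2.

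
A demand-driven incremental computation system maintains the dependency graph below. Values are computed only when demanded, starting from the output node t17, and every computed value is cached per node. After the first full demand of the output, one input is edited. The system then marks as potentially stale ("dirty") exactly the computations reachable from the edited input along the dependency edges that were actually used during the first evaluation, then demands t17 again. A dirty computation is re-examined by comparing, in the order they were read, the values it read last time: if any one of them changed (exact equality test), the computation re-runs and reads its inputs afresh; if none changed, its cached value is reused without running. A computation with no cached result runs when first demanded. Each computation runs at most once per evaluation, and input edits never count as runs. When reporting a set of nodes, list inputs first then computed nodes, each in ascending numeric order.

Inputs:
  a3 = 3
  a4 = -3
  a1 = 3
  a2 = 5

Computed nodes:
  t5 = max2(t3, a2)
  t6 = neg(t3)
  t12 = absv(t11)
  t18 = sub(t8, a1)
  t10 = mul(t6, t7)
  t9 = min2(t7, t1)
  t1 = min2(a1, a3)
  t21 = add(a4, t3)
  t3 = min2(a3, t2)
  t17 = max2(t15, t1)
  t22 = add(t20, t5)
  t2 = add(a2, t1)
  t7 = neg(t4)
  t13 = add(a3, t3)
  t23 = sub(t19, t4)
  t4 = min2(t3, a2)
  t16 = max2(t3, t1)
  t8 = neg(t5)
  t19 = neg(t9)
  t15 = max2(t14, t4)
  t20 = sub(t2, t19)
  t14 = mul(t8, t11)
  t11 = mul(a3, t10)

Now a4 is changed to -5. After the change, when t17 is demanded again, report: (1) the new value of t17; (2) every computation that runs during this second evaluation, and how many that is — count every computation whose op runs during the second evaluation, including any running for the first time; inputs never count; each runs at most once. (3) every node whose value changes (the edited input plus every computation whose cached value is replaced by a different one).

New value of t17: 3.
Computations that run: none — 0 in total.
Values that change: a4.
Key observation: a4 is never demanded by the output, so the edit triggers no recomputation at all.

First evaluation (everything demanded from the output):
  t1 = min2(3, 3) = 3
  t2 = add(5, 3) = 8
  t3 = min2(3, 8) = 3
  t4 = min2(3, 5) = 3
  t5 = max2(3, 5) = 5
  t6 = neg(3) = -3
  t7 = neg(3) = -3
  t8 = neg(5) = -5
  t10 = mul(-3, -3) = 9
  t11 = mul(3, 9) = 27
  t14 = mul(-5, 27) = -135
  t15 = max2(-135, 3) = 3
  t17 = max2(3, 3) = 3

Propagation after the edit:
  a4 feeds no computation that the output demands — nothing is marked dirty and nothing runs.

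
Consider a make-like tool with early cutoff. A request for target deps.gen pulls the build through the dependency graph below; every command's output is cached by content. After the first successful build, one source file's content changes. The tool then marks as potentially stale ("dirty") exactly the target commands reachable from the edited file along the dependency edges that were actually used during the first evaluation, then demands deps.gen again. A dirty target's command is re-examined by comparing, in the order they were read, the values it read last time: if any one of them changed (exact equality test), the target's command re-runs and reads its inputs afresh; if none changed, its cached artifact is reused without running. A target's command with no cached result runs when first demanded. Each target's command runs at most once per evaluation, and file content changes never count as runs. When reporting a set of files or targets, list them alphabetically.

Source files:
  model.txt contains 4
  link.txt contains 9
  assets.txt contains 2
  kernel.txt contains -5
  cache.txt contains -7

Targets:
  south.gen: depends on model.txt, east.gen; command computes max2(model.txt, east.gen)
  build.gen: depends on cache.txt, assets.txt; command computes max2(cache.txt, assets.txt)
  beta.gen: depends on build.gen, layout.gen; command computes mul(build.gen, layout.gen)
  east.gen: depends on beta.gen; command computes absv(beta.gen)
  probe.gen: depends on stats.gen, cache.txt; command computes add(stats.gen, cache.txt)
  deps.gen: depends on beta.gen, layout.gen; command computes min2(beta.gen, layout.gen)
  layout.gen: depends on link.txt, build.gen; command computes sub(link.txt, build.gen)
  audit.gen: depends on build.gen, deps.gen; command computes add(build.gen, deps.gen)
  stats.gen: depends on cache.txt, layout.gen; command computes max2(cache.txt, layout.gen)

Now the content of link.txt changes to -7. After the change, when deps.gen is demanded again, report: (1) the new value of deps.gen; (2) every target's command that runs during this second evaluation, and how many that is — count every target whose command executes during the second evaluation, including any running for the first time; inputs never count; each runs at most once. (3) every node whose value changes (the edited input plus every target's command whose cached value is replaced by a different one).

Demanding deps.gen again yields -18.
3 target commands run: beta.gen, deps.gen, layout.gen.
The nodes whose values change: beta.gen, deps.gen, layout.gen, link.txt.

First demand of the output computes:
  build.gen = max2(-7, 2) = 2
  layout.gen = sub(9, 2) = 7
  beta.gen = mul(2, 7) = 14
  deps.gen = min2(14, 7) = 7

After the edit, cleaning proceeds:
  layout.gen: a read changed (link.txt 9->-7) — executes, giving -9.
  beta.gen: a read changed (layout.gen 7->-9) — executes, giving -18.
  deps.gen: a read changed (beta.gen 14->-18; layout.gen 7->-9) — executes, giving -18.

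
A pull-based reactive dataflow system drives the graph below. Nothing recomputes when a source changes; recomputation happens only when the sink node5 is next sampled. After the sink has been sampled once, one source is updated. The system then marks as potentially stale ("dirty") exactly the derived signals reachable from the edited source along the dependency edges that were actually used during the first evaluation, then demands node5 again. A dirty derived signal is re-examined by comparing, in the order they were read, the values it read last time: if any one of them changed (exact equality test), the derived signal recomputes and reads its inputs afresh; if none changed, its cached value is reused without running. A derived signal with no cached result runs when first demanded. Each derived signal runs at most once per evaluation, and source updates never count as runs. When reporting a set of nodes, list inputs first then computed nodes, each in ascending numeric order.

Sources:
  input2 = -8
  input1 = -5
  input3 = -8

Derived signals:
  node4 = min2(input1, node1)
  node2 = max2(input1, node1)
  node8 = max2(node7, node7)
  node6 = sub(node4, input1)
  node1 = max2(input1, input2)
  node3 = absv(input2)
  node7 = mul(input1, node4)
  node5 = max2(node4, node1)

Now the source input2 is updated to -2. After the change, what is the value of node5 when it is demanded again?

First evaluation (everything demanded from the output):
  node1 = max2(-5, -8) = -5
  node4 = min2(-5, -5) = -5
  node5 = max2(-5, -5) = -5

Propagation after the edit:
  node1: runs — input2 -8->-2; result -2.
  node4: runs — node1 -5->-2; result -5 (same value as before).
  node5: runs — node1 -5->-2; result -2.

New value of node5: -2.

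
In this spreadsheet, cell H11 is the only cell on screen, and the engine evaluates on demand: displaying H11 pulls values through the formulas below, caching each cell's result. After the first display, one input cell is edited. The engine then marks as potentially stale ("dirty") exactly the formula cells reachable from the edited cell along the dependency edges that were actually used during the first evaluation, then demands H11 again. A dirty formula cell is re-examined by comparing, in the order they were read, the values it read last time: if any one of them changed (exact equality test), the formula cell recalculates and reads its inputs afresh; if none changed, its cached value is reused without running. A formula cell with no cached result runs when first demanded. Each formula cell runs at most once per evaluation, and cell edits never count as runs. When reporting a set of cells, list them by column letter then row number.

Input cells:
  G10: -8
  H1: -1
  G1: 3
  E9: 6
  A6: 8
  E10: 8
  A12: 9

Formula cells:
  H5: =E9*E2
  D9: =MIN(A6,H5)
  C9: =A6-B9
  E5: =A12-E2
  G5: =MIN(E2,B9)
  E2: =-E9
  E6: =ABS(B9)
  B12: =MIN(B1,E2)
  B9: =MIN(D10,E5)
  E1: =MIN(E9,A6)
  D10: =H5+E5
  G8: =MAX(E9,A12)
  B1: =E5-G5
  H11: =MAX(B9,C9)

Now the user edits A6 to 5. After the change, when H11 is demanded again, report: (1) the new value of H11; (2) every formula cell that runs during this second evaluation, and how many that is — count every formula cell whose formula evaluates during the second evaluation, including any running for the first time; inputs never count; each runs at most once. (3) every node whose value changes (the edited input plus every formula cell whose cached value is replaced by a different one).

H11 now evaluates to 26.
Run set: C9, H11 (2 run).
Changed values: A6, C9, H11.

Initial pass — values computed on the first demand:
  E2 = -(6) = -6
  E5 = 9 - -6 = 15
  H5 = 6 * -6 = -36
  D10 = -36 + 15 = -21
  B9 = MIN(-21, 15) = -21
  C9 = 8 - -21 = 29
  H11 = MAX(-21, 29) = 29

Second demand — change propagation:
  C9: re-runs because A6 8->5; new result 26.
  H11: re-runs because C9 29->26; new result 26.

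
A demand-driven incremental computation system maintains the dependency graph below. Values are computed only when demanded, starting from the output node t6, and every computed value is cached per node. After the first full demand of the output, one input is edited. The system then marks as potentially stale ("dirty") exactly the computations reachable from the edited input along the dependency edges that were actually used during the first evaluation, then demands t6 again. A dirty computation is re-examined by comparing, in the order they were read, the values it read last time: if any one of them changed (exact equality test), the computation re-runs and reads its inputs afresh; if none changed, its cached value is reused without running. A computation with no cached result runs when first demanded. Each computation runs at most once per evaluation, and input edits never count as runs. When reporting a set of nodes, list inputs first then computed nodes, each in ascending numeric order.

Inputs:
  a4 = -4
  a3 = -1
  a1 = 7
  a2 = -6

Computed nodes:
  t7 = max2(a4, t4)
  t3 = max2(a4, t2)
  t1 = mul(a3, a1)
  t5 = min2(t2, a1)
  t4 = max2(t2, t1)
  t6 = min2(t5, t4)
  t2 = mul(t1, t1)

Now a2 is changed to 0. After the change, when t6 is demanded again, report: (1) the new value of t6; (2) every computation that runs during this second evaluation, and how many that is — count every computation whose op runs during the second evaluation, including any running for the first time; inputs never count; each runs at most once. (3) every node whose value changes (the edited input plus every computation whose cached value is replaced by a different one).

First evaluation (everything demanded from the output):
  t1 = mul(-1, 7) = -7
  t2 = mul(-7, -7) = 49
  t4 = max2(49, -7) = 49
  t5 = min2(49, 7) = 7
  t6 = min2(7, 49) = 7

Propagation after the edit:
  a2 feeds no computation that the output demands — nothing is marked dirty and nothing runs.

Key observation: a2 is never demanded by the output, so the edit triggers no recomputation at all.

New value of t6: 7.
Computations that run: none — 0 in total.
Values that change: a2.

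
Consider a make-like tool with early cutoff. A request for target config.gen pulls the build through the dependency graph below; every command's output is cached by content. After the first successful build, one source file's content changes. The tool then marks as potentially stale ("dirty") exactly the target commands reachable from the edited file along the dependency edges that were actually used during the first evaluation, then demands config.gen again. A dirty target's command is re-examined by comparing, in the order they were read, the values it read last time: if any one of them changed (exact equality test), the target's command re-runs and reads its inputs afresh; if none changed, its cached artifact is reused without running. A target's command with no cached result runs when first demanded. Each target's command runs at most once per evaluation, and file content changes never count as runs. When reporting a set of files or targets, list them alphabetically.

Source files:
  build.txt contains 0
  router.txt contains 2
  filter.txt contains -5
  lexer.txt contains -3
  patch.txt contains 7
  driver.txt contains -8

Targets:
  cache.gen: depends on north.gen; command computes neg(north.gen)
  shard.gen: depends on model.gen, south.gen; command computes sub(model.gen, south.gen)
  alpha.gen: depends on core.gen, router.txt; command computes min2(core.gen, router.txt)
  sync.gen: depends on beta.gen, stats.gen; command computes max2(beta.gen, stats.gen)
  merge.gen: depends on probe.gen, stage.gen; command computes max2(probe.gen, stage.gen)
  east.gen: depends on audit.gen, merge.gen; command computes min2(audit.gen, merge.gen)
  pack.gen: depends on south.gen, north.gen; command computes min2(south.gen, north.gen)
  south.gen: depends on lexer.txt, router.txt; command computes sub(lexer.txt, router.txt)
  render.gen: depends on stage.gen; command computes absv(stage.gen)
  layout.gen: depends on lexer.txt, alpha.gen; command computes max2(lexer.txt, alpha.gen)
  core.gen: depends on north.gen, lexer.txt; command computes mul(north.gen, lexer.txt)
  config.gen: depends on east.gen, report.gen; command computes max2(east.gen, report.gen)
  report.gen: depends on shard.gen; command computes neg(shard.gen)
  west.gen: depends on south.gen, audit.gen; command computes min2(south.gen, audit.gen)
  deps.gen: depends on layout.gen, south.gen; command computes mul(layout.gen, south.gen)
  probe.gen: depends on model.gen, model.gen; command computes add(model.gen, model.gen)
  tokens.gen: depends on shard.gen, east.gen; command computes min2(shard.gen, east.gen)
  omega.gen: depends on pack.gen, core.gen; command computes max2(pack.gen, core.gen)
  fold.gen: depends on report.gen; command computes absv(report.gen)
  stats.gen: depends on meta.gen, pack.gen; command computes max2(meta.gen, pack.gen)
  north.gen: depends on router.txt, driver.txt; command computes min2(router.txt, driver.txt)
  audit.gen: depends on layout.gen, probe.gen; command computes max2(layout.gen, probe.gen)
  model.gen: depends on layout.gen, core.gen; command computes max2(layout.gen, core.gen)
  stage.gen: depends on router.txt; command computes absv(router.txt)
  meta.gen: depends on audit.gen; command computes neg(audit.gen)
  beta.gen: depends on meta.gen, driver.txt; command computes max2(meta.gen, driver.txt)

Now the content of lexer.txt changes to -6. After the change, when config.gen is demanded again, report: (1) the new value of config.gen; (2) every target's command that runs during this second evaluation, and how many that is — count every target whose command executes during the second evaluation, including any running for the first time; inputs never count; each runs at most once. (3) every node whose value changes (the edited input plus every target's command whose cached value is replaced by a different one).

Demanding config.gen again yields 96.
12 target commands run: alpha.gen, audit.gen, config.gen, core.gen, east.gen, layout.gen, merge.gen, model.gen, probe.gen, report.gen, shard.gen, south.gen.
The nodes whose values change: audit.gen, config.gen, core.gen, east.gen, lexer.txt, merge.gen, model.gen, probe.gen, report.gen, shard.gen, south.gen.

First demand of the output computes:
  north.gen = min2(2, -8) = -8
  core.gen = mul(-8, -3) = 24
  alpha.gen = min2(24, 2) = 2
  layout.gen = max2(-3, 2) = 2
  model.gen = max2(2, 24) = 24
  probe.gen = add(24, 24) = 48
  audit.gen = max2(2, 48) = 48
  south.gen = sub(-3, 2) = -5
  shard.gen = sub(24, -5) = 29
  report.gen = neg(29) = -29
  stage.gen = absv(2) = 2
  merge.gen = max2(48, 2) = 48
  east.gen = min2(48, 48) = 48
  config.gen = max2(48, -29) = 48

After the edit, cleaning proceeds:
  core.gen: a read changed (lexer.txt -3->-6) — executes, giving 48.
  alpha.gen: a read changed (core.gen 24->48) — executes, giving 2 — identical to its old value.
  layout.gen: a read changed (lexer.txt -3->-6) — executes, giving 2 — identical to its old value.
  model.gen: a read changed (core.gen 24->48) — executes, giving 48.
  probe.gen: a read changed (model.gen 24->48; model.gen 24->48) — executes, giving 96.
  audit.gen: a read changed (probe.gen 48->96) — executes, giving 96.
  merge.gen: a read changed (probe.gen 48->96) — executes, giving 96.
  east.gen: a read changed (audit.gen 48->96; merge.gen 48->96) — executes, giving 96.
  south.gen: a read changed (lexer.txt -3->-6) — executes, giving -8.
  shard.gen: a read changed (model.gen 24->48; south.gen -5->-8) — executes, giving 56.
  report.gen: a read changed (shard.gen 29->56) — executes, giving -56.
  config.gen: a read changed (east.gen 48->96; report.gen -29->-56) — executes, giving 96.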